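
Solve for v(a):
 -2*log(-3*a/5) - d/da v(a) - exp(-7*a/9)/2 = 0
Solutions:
 v(a) = C1 - 2*a*log(-a) + 2*a*(-log(3) + 1 + log(5)) + 9*exp(-7*a/9)/14


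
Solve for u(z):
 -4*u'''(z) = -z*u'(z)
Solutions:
 u(z) = C1 + Integral(C2*airyai(2^(1/3)*z/2) + C3*airybi(2^(1/3)*z/2), z)


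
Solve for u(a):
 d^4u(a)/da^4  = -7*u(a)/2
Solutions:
 u(a) = (C1*sin(14^(1/4)*a/2) + C2*cos(14^(1/4)*a/2))*exp(-14^(1/4)*a/2) + (C3*sin(14^(1/4)*a/2) + C4*cos(14^(1/4)*a/2))*exp(14^(1/4)*a/2)


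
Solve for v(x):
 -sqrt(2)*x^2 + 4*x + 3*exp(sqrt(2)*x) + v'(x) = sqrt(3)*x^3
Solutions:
 v(x) = C1 + sqrt(3)*x^4/4 + sqrt(2)*x^3/3 - 2*x^2 - 3*sqrt(2)*exp(sqrt(2)*x)/2


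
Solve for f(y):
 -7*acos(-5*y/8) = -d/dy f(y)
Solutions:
 f(y) = C1 + 7*y*acos(-5*y/8) + 7*sqrt(64 - 25*y^2)/5


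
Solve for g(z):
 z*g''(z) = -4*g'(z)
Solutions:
 g(z) = C1 + C2/z^3


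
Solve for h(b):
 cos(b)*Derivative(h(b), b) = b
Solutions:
 h(b) = C1 + Integral(b/cos(b), b)


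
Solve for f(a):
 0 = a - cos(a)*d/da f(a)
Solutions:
 f(a) = C1 + Integral(a/cos(a), a)


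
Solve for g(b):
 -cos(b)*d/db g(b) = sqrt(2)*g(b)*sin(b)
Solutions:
 g(b) = C1*cos(b)^(sqrt(2))


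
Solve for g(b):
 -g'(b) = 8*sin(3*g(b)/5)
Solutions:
 8*b + 5*log(cos(3*g(b)/5) - 1)/6 - 5*log(cos(3*g(b)/5) + 1)/6 = C1


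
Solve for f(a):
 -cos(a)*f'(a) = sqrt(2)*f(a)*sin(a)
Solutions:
 f(a) = C1*cos(a)^(sqrt(2))


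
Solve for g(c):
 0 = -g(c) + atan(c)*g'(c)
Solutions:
 g(c) = C1*exp(Integral(1/atan(c), c))


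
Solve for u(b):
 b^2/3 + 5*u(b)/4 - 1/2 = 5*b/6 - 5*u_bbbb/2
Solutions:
 u(b) = -4*b^2/15 + 2*b/3 + (C1*sin(2^(1/4)*b/2) + C2*cos(2^(1/4)*b/2))*exp(-2^(1/4)*b/2) + (C3*sin(2^(1/4)*b/2) + C4*cos(2^(1/4)*b/2))*exp(2^(1/4)*b/2) + 2/5


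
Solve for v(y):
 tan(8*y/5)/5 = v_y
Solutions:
 v(y) = C1 - log(cos(8*y/5))/8


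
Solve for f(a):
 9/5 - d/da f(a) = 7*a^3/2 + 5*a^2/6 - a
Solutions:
 f(a) = C1 - 7*a^4/8 - 5*a^3/18 + a^2/2 + 9*a/5


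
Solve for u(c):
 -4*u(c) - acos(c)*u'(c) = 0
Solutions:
 u(c) = C1*exp(-4*Integral(1/acos(c), c))


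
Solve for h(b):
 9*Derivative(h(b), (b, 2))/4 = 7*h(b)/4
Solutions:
 h(b) = C1*exp(-sqrt(7)*b/3) + C2*exp(sqrt(7)*b/3)


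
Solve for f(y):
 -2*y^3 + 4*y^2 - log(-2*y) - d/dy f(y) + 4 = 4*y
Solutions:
 f(y) = C1 - y^4/2 + 4*y^3/3 - 2*y^2 - y*log(-y) + y*(5 - log(2))


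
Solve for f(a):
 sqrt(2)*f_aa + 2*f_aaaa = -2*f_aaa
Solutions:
 f(a) = C1 + C2*a + (C3*sin(a*sqrt(-1 + 2*sqrt(2))/2) + C4*cos(a*sqrt(-1 + 2*sqrt(2))/2))*exp(-a/2)


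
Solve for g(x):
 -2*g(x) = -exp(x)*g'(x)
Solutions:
 g(x) = C1*exp(-2*exp(-x))


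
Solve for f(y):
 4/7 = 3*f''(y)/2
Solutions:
 f(y) = C1 + C2*y + 4*y^2/21


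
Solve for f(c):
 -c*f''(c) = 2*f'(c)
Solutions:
 f(c) = C1 + C2/c


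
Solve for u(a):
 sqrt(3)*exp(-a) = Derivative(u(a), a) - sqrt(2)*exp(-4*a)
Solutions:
 u(a) = C1 - sqrt(3)*exp(-a) - sqrt(2)*exp(-4*a)/4


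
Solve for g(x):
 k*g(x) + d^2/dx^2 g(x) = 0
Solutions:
 g(x) = C1*exp(-x*sqrt(-k)) + C2*exp(x*sqrt(-k))


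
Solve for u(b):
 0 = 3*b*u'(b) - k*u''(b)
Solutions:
 u(b) = C1 + C2*erf(sqrt(6)*b*sqrt(-1/k)/2)/sqrt(-1/k)


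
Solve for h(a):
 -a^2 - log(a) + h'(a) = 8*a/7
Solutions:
 h(a) = C1 + a^3/3 + 4*a^2/7 + a*log(a) - a


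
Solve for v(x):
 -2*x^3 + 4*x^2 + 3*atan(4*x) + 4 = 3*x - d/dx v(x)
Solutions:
 v(x) = C1 + x^4/2 - 4*x^3/3 + 3*x^2/2 - 3*x*atan(4*x) - 4*x + 3*log(16*x^2 + 1)/8


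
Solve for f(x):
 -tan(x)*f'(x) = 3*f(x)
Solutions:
 f(x) = C1/sin(x)^3


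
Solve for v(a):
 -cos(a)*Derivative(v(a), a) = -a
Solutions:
 v(a) = C1 + Integral(a/cos(a), a)


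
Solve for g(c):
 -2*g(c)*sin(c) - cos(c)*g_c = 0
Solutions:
 g(c) = C1*cos(c)^2


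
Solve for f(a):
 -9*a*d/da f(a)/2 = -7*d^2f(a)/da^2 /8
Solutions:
 f(a) = C1 + C2*erfi(3*sqrt(14)*a/7)


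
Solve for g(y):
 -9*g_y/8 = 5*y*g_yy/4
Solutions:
 g(y) = C1 + C2*y^(1/10)


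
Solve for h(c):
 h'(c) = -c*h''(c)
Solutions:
 h(c) = C1 + C2*log(c)


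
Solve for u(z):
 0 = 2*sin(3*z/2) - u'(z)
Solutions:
 u(z) = C1 - 4*cos(3*z/2)/3


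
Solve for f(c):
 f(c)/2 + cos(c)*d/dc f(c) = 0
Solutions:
 f(c) = C1*(sin(c) - 1)^(1/4)/(sin(c) + 1)^(1/4)


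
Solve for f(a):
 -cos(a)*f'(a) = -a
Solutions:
 f(a) = C1 + Integral(a/cos(a), a)


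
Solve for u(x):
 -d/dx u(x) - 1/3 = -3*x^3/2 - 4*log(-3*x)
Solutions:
 u(x) = C1 + 3*x^4/8 + 4*x*log(-x) + x*(-13/3 + 4*log(3))


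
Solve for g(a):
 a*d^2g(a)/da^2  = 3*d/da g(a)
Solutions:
 g(a) = C1 + C2*a^4


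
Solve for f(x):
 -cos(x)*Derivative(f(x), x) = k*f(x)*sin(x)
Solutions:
 f(x) = C1*exp(k*log(cos(x)))


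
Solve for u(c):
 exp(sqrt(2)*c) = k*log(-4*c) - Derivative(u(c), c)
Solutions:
 u(c) = C1 + c*k*log(-c) + c*k*(-1 + 2*log(2)) - sqrt(2)*exp(sqrt(2)*c)/2


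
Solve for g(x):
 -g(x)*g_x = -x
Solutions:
 g(x) = -sqrt(C1 + x^2)
 g(x) = sqrt(C1 + x^2)


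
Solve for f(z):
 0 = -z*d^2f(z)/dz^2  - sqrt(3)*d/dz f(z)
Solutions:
 f(z) = C1 + C2*z^(1 - sqrt(3))


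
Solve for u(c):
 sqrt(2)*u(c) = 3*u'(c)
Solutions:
 u(c) = C1*exp(sqrt(2)*c/3)


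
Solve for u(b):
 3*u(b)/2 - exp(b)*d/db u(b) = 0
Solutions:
 u(b) = C1*exp(-3*exp(-b)/2)


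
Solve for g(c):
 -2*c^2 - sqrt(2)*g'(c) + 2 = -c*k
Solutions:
 g(c) = C1 - sqrt(2)*c^3/3 + sqrt(2)*c^2*k/4 + sqrt(2)*c


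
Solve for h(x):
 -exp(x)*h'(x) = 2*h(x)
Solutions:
 h(x) = C1*exp(2*exp(-x))


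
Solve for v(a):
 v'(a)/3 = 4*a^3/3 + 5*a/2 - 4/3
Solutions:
 v(a) = C1 + a^4 + 15*a^2/4 - 4*a


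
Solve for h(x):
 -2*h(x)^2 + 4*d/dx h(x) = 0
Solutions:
 h(x) = -2/(C1 + x)


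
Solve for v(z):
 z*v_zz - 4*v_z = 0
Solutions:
 v(z) = C1 + C2*z^5


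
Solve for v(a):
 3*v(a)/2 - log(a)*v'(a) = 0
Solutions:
 v(a) = C1*exp(3*li(a)/2)


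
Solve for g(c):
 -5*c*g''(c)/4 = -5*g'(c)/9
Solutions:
 g(c) = C1 + C2*c^(13/9)


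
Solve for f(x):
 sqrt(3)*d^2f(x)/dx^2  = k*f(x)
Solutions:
 f(x) = C1*exp(-3^(3/4)*sqrt(k)*x/3) + C2*exp(3^(3/4)*sqrt(k)*x/3)


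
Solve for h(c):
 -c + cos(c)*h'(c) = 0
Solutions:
 h(c) = C1 + Integral(c/cos(c), c)


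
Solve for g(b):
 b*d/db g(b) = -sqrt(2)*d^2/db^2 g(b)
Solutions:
 g(b) = C1 + C2*erf(2^(1/4)*b/2)


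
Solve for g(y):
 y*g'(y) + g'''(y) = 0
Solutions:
 g(y) = C1 + Integral(C2*airyai(-y) + C3*airybi(-y), y)


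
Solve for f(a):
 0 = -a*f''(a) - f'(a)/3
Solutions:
 f(a) = C1 + C2*a^(2/3)


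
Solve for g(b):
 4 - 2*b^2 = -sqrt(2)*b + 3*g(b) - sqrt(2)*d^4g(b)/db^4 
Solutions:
 g(b) = C1*exp(-2^(7/8)*3^(1/4)*b/2) + C2*exp(2^(7/8)*3^(1/4)*b/2) + C3*sin(2^(7/8)*3^(1/4)*b/2) + C4*cos(2^(7/8)*3^(1/4)*b/2) - 2*b^2/3 + sqrt(2)*b/3 + 4/3


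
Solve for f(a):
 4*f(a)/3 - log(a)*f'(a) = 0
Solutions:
 f(a) = C1*exp(4*li(a)/3)


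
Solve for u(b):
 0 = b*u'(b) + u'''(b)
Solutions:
 u(b) = C1 + Integral(C2*airyai(-b) + C3*airybi(-b), b)


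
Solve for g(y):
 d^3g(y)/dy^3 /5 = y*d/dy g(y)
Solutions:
 g(y) = C1 + Integral(C2*airyai(5^(1/3)*y) + C3*airybi(5^(1/3)*y), y)


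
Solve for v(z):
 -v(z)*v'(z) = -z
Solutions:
 v(z) = -sqrt(C1 + z^2)
 v(z) = sqrt(C1 + z^2)


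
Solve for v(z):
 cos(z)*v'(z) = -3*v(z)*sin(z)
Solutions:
 v(z) = C1*cos(z)^3


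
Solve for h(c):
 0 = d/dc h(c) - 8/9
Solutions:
 h(c) = C1 + 8*c/9


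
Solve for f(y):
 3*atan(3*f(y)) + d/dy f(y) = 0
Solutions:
 Integral(1/atan(3*_y), (_y, f(y))) = C1 - 3*y


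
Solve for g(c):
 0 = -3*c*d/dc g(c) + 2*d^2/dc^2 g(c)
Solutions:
 g(c) = C1 + C2*erfi(sqrt(3)*c/2)


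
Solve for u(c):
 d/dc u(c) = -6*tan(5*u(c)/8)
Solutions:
 u(c) = -8*asin(C1*exp(-15*c/4))/5 + 8*pi/5
 u(c) = 8*asin(C1*exp(-15*c/4))/5


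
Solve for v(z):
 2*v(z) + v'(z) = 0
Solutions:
 v(z) = C1*exp(-2*z)


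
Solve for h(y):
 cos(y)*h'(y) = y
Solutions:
 h(y) = C1 + Integral(y/cos(y), y)


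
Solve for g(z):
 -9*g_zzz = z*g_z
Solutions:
 g(z) = C1 + Integral(C2*airyai(-3^(1/3)*z/3) + C3*airybi(-3^(1/3)*z/3), z)


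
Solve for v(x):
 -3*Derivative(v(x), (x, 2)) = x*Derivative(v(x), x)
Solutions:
 v(x) = C1 + C2*erf(sqrt(6)*x/6)


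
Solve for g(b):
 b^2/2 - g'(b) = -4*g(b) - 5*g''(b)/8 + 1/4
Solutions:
 g(b) = -b^2/8 - b/16 + (C1*sin(12*b/5) + C2*cos(12*b/5))*exp(4*b/5) + 11/128


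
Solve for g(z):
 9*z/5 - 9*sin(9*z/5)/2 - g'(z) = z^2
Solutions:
 g(z) = C1 - z^3/3 + 9*z^2/10 + 5*cos(9*z/5)/2


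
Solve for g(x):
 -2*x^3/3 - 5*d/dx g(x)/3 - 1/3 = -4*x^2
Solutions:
 g(x) = C1 - x^4/10 + 4*x^3/5 - x/5


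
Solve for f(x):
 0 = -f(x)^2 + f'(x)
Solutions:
 f(x) = -1/(C1 + x)


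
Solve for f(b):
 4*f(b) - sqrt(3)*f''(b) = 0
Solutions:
 f(b) = C1*exp(-2*3^(3/4)*b/3) + C2*exp(2*3^(3/4)*b/3)


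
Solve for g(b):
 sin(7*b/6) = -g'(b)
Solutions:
 g(b) = C1 + 6*cos(7*b/6)/7


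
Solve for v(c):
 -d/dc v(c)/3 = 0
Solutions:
 v(c) = C1


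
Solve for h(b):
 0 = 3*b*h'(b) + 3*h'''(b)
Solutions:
 h(b) = C1 + Integral(C2*airyai(-b) + C3*airybi(-b), b)


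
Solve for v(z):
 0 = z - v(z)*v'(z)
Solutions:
 v(z) = -sqrt(C1 + z^2)
 v(z) = sqrt(C1 + z^2)


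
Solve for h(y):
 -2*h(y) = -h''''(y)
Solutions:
 h(y) = C1*exp(-2^(1/4)*y) + C2*exp(2^(1/4)*y) + C3*sin(2^(1/4)*y) + C4*cos(2^(1/4)*y)


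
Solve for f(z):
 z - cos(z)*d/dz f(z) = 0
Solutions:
 f(z) = C1 + Integral(z/cos(z), z)


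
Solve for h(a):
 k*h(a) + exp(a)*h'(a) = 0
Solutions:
 h(a) = C1*exp(k*exp(-a))


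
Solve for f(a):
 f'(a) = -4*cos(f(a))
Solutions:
 f(a) = pi - asin((C1 + exp(8*a))/(C1 - exp(8*a)))
 f(a) = asin((C1 + exp(8*a))/(C1 - exp(8*a)))


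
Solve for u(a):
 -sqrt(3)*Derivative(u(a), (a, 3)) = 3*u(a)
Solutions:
 u(a) = C3*exp(-3^(1/6)*a) + (C1*sin(3^(2/3)*a/2) + C2*cos(3^(2/3)*a/2))*exp(3^(1/6)*a/2)


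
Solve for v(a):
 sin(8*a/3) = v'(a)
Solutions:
 v(a) = C1 - 3*cos(8*a/3)/8


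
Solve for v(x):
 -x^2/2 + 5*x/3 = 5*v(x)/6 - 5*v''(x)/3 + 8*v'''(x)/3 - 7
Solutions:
 v(x) = C1*exp(x*(5*5^(2/3)/(12*sqrt(1146) + 407)^(1/3) + 10 + 5^(1/3)*(12*sqrt(1146) + 407)^(1/3))/48)*sin(sqrt(3)*5^(1/3)*x*(-(12*sqrt(1146) + 407)^(1/3) + 5*5^(1/3)/(12*sqrt(1146) + 407)^(1/3))/48) + C2*exp(x*(5*5^(2/3)/(12*sqrt(1146) + 407)^(1/3) + 10 + 5^(1/3)*(12*sqrt(1146) + 407)^(1/3))/48)*cos(sqrt(3)*5^(1/3)*x*(-(12*sqrt(1146) + 407)^(1/3) + 5*5^(1/3)/(12*sqrt(1146) + 407)^(1/3))/48) + C3*exp(x*(-5^(1/3)*(12*sqrt(1146) + 407)^(1/3) - 5*5^(2/3)/(12*sqrt(1146) + 407)^(1/3) + 5)/24) - 3*x^2/5 + 2*x + 6


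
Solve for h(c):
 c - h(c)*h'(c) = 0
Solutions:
 h(c) = -sqrt(C1 + c^2)
 h(c) = sqrt(C1 + c^2)


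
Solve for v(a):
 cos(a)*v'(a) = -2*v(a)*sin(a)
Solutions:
 v(a) = C1*cos(a)^2


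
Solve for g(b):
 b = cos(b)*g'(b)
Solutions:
 g(b) = C1 + Integral(b/cos(b), b)


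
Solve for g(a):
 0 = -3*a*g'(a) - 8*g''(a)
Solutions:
 g(a) = C1 + C2*erf(sqrt(3)*a/4)


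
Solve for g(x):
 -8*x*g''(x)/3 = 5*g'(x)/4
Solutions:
 g(x) = C1 + C2*x^(17/32)


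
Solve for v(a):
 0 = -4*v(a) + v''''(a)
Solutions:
 v(a) = C1*exp(-sqrt(2)*a) + C2*exp(sqrt(2)*a) + C3*sin(sqrt(2)*a) + C4*cos(sqrt(2)*a)


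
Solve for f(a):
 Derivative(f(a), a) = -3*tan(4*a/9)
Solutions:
 f(a) = C1 + 27*log(cos(4*a/9))/4


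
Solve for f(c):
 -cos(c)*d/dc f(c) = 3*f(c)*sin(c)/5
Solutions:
 f(c) = C1*cos(c)^(3/5)


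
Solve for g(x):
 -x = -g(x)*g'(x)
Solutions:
 g(x) = -sqrt(C1 + x^2)
 g(x) = sqrt(C1 + x^2)


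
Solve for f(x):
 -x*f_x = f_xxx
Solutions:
 f(x) = C1 + Integral(C2*airyai(-x) + C3*airybi(-x), x)


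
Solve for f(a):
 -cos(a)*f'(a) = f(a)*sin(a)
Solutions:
 f(a) = C1*cos(a)


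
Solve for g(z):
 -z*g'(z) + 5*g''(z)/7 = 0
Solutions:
 g(z) = C1 + C2*erfi(sqrt(70)*z/10)


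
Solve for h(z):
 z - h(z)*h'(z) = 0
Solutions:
 h(z) = -sqrt(C1 + z^2)
 h(z) = sqrt(C1 + z^2)


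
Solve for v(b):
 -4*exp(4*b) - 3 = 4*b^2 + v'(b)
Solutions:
 v(b) = C1 - 4*b^3/3 - 3*b - exp(4*b)


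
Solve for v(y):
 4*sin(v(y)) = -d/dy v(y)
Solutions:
 v(y) = -acos((-C1 - exp(8*y))/(C1 - exp(8*y))) + 2*pi
 v(y) = acos((-C1 - exp(8*y))/(C1 - exp(8*y)))


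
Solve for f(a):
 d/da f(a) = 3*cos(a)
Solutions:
 f(a) = C1 + 3*sin(a)


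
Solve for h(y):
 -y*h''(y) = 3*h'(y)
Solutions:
 h(y) = C1 + C2/y^2


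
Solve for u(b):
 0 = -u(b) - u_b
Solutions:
 u(b) = C1*exp(-b)


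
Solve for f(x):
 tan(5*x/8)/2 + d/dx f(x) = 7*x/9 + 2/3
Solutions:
 f(x) = C1 + 7*x^2/18 + 2*x/3 + 4*log(cos(5*x/8))/5


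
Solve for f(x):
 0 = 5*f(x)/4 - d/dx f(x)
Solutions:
 f(x) = C1*exp(5*x/4)


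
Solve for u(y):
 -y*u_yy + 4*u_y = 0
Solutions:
 u(y) = C1 + C2*y^5


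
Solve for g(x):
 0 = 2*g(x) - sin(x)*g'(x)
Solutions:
 g(x) = C1*(cos(x) - 1)/(cos(x) + 1)


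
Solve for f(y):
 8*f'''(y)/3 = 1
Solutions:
 f(y) = C1 + C2*y + C3*y^2 + y^3/16


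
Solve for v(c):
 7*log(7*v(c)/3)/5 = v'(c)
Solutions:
 5*Integral(1/(-log(_y) - log(7) + log(3)), (_y, v(c)))/7 = C1 - c


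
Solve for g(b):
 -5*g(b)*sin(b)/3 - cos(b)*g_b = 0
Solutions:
 g(b) = C1*cos(b)^(5/3)


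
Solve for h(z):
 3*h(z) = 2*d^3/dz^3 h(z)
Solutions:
 h(z) = C3*exp(2^(2/3)*3^(1/3)*z/2) + (C1*sin(2^(2/3)*3^(5/6)*z/4) + C2*cos(2^(2/3)*3^(5/6)*z/4))*exp(-2^(2/3)*3^(1/3)*z/4)


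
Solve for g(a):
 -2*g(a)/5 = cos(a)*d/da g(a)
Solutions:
 g(a) = C1*(sin(a) - 1)^(1/5)/(sin(a) + 1)^(1/5)


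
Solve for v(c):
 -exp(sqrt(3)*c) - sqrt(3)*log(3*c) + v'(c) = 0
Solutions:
 v(c) = C1 + sqrt(3)*c*log(c) + sqrt(3)*c*(-1 + log(3)) + sqrt(3)*exp(sqrt(3)*c)/3


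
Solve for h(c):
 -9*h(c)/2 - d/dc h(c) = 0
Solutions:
 h(c) = C1*exp(-9*c/2)


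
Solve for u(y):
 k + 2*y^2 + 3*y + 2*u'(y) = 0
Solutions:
 u(y) = C1 - k*y/2 - y^3/3 - 3*y^2/4


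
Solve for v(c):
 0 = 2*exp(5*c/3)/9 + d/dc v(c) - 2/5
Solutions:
 v(c) = C1 + 2*c/5 - 2*exp(5*c/3)/15


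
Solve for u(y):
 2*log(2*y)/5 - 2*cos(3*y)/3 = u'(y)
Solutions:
 u(y) = C1 + 2*y*log(y)/5 - 2*y/5 + 2*y*log(2)/5 - 2*sin(3*y)/9


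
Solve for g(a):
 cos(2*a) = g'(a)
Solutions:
 g(a) = C1 + sin(2*a)/2


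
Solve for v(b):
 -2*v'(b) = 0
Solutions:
 v(b) = C1


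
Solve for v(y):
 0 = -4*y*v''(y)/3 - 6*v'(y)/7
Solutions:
 v(y) = C1 + C2*y^(5/14)


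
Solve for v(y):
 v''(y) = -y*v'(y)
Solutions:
 v(y) = C1 + C2*erf(sqrt(2)*y/2)


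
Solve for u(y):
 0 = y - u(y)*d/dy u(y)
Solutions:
 u(y) = -sqrt(C1 + y^2)
 u(y) = sqrt(C1 + y^2)


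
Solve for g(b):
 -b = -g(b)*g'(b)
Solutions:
 g(b) = -sqrt(C1 + b^2)
 g(b) = sqrt(C1 + b^2)


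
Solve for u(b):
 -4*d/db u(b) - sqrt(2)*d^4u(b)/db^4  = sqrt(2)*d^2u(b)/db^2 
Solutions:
 u(b) = C1 + C2*exp(2^(1/6)*3^(1/3)*b*(-2*3^(1/3)/(18 + sqrt(330))^(1/3) + 2^(2/3)*(18 + sqrt(330))^(1/3))/12)*sin(6^(1/6)*b*(6/(18 + sqrt(330))^(1/3) + 6^(2/3)*(18 + sqrt(330))^(1/3))/12) + C3*exp(2^(1/6)*3^(1/3)*b*(-2*3^(1/3)/(18 + sqrt(330))^(1/3) + 2^(2/3)*(18 + sqrt(330))^(1/3))/12)*cos(6^(1/6)*b*(6/(18 + sqrt(330))^(1/3) + 6^(2/3)*(18 + sqrt(330))^(1/3))/12) + C4*exp(-2^(1/6)*3^(1/3)*b*(-2*3^(1/3)/(18 + sqrt(330))^(1/3) + 2^(2/3)*(18 + sqrt(330))^(1/3))/6)


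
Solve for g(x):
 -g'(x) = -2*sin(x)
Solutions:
 g(x) = C1 - 2*cos(x)


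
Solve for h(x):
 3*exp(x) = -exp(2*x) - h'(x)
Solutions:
 h(x) = C1 - exp(2*x)/2 - 3*exp(x)


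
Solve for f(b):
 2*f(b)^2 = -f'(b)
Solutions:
 f(b) = 1/(C1 + 2*b)


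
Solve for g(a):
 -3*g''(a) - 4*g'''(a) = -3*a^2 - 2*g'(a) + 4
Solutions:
 g(a) = C1 + C2*exp(a*(-3 + sqrt(41))/8) + C3*exp(-a*(3 + sqrt(41))/8) - a^3/2 - 9*a^2/4 - 43*a/4


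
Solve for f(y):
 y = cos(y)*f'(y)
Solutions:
 f(y) = C1 + Integral(y/cos(y), y)


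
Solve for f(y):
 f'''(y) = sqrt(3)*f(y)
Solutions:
 f(y) = C3*exp(3^(1/6)*y) + (C1*sin(3^(2/3)*y/2) + C2*cos(3^(2/3)*y/2))*exp(-3^(1/6)*y/2)


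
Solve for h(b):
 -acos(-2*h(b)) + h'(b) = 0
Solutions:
 Integral(1/acos(-2*_y), (_y, h(b))) = C1 + b


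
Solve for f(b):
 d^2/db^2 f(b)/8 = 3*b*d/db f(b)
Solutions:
 f(b) = C1 + C2*erfi(2*sqrt(3)*b)


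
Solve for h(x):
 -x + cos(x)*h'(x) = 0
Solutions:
 h(x) = C1 + Integral(x/cos(x), x)


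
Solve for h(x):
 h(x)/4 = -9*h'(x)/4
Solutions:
 h(x) = C1*exp(-x/9)


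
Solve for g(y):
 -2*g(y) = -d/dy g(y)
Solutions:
 g(y) = C1*exp(2*y)


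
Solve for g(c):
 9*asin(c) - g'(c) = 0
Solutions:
 g(c) = C1 + 9*c*asin(c) + 9*sqrt(1 - c^2)


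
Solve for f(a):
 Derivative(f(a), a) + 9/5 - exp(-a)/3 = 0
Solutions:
 f(a) = C1 - 9*a/5 - exp(-a)/3


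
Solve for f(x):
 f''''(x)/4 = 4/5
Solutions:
 f(x) = C1 + C2*x + C3*x^2 + C4*x^3 + 2*x^4/15


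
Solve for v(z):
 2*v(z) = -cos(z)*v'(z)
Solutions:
 v(z) = C1*(sin(z) - 1)/(sin(z) + 1)


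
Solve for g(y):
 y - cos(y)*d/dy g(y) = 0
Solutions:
 g(y) = C1 + Integral(y/cos(y), y)


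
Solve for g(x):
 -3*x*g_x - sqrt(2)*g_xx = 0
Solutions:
 g(x) = C1 + C2*erf(2^(1/4)*sqrt(3)*x/2)


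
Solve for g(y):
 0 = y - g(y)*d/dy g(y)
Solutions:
 g(y) = -sqrt(C1 + y^2)
 g(y) = sqrt(C1 + y^2)


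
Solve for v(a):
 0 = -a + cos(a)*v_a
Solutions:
 v(a) = C1 + Integral(a/cos(a), a)


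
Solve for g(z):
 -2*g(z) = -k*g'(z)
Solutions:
 g(z) = C1*exp(2*z/k)


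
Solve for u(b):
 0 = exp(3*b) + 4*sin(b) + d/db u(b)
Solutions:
 u(b) = C1 - exp(3*b)/3 + 4*cos(b)


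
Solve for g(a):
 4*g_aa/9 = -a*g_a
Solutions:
 g(a) = C1 + C2*erf(3*sqrt(2)*a/4)


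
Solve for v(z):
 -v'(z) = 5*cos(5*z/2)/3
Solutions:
 v(z) = C1 - 2*sin(5*z/2)/3


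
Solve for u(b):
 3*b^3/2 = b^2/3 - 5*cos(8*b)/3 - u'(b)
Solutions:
 u(b) = C1 - 3*b^4/8 + b^3/9 - 5*sin(8*b)/24


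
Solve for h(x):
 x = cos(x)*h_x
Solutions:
 h(x) = C1 + Integral(x/cos(x), x)


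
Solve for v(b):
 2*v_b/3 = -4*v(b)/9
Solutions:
 v(b) = C1*exp(-2*b/3)


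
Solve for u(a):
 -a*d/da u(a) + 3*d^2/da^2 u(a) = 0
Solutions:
 u(a) = C1 + C2*erfi(sqrt(6)*a/6)


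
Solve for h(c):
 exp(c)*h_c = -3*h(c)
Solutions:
 h(c) = C1*exp(3*exp(-c))


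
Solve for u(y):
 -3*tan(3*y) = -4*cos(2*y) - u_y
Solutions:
 u(y) = C1 - log(cos(3*y)) - 2*sin(2*y)


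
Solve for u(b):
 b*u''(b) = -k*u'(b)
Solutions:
 u(b) = C1 + b^(1 - re(k))*(C2*sin(log(b)*Abs(im(k))) + C3*cos(log(b)*im(k)))


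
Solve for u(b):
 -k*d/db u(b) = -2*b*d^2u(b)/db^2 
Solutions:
 u(b) = C1 + b^(re(k)/2 + 1)*(C2*sin(log(b)*Abs(im(k))/2) + C3*cos(log(b)*im(k)/2))


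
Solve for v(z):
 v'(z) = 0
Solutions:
 v(z) = C1


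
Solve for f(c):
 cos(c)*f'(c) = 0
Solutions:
 f(c) = C1


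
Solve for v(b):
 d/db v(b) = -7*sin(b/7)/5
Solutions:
 v(b) = C1 + 49*cos(b/7)/5


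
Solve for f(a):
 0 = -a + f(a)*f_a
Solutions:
 f(a) = -sqrt(C1 + a^2)
 f(a) = sqrt(C1 + a^2)


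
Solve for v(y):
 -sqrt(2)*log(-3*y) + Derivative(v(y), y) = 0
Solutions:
 v(y) = C1 + sqrt(2)*y*log(-y) + sqrt(2)*y*(-1 + log(3))


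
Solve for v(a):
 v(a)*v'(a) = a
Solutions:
 v(a) = -sqrt(C1 + a^2)
 v(a) = sqrt(C1 + a^2)


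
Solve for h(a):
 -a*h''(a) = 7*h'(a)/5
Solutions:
 h(a) = C1 + C2/a^(2/5)


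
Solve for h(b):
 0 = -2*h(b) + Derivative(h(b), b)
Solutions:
 h(b) = C1*exp(2*b)


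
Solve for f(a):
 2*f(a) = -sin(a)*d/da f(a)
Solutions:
 f(a) = C1*(cos(a) + 1)/(cos(a) - 1)


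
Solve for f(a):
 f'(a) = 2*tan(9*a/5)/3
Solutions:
 f(a) = C1 - 10*log(cos(9*a/5))/27


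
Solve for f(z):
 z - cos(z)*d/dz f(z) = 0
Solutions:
 f(z) = C1 + Integral(z/cos(z), z)


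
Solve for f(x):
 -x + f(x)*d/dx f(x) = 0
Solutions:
 f(x) = -sqrt(C1 + x^2)
 f(x) = sqrt(C1 + x^2)


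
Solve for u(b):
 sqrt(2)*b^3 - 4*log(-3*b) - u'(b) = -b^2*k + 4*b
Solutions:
 u(b) = C1 + sqrt(2)*b^4/4 + b^3*k/3 - 2*b^2 - 4*b*log(-b) + 4*b*(1 - log(3))


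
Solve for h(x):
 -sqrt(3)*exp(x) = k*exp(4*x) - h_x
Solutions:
 h(x) = C1 + k*exp(4*x)/4 + sqrt(3)*exp(x)


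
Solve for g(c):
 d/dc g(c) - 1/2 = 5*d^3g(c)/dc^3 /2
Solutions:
 g(c) = C1 + C2*exp(-sqrt(10)*c/5) + C3*exp(sqrt(10)*c/5) + c/2


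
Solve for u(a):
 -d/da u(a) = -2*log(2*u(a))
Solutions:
 -Integral(1/(log(_y) + log(2)), (_y, u(a)))/2 = C1 - a


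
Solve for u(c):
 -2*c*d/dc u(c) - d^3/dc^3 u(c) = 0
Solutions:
 u(c) = C1 + Integral(C2*airyai(-2^(1/3)*c) + C3*airybi(-2^(1/3)*c), c)


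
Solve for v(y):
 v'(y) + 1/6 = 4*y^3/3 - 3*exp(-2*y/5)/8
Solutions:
 v(y) = C1 + y^4/3 - y/6 + 15*exp(-2*y/5)/16


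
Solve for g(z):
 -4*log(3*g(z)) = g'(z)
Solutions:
 Integral(1/(log(_y) + log(3)), (_y, g(z)))/4 = C1 - z


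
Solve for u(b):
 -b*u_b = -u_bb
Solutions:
 u(b) = C1 + C2*erfi(sqrt(2)*b/2)


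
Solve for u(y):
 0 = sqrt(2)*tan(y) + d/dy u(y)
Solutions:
 u(y) = C1 + sqrt(2)*log(cos(y))


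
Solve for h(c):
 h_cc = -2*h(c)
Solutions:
 h(c) = C1*sin(sqrt(2)*c) + C2*cos(sqrt(2)*c)


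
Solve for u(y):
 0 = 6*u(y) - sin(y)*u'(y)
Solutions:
 u(y) = C1*(cos(y)^3 - 3*cos(y)^2 + 3*cos(y) - 1)/(cos(y)^3 + 3*cos(y)^2 + 3*cos(y) + 1)


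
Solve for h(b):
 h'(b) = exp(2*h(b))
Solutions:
 h(b) = log(-sqrt(-1/(C1 + b))) - log(2)/2
 h(b) = log(-1/(C1 + b))/2 - log(2)/2


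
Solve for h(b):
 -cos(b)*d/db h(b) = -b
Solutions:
 h(b) = C1 + Integral(b/cos(b), b)


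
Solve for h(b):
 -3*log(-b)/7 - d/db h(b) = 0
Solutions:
 h(b) = C1 - 3*b*log(-b)/7 + 3*b/7


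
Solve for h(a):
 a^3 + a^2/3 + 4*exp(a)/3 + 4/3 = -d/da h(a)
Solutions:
 h(a) = C1 - a^4/4 - a^3/9 - 4*a/3 - 4*exp(a)/3


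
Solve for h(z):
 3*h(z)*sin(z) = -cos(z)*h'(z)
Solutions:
 h(z) = C1*cos(z)^3


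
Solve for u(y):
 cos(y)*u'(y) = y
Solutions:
 u(y) = C1 + Integral(y/cos(y), y)


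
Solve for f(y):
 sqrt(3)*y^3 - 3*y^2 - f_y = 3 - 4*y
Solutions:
 f(y) = C1 + sqrt(3)*y^4/4 - y^3 + 2*y^2 - 3*y


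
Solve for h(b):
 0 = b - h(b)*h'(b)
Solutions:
 h(b) = -sqrt(C1 + b^2)
 h(b) = sqrt(C1 + b^2)


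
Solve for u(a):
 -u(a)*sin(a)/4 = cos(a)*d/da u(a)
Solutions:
 u(a) = C1*cos(a)^(1/4)


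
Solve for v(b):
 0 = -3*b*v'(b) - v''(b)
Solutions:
 v(b) = C1 + C2*erf(sqrt(6)*b/2)


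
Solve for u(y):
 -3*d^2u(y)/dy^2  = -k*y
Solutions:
 u(y) = C1 + C2*y + k*y^3/18


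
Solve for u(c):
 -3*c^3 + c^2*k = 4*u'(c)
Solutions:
 u(c) = C1 - 3*c^4/16 + c^3*k/12


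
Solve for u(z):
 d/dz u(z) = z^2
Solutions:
 u(z) = C1 + z^3/3


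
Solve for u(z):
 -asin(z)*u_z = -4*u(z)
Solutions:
 u(z) = C1*exp(4*Integral(1/asin(z), z))


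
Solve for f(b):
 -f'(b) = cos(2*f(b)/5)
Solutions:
 b - 5*log(sin(2*f(b)/5) - 1)/4 + 5*log(sin(2*f(b)/5) + 1)/4 = C1


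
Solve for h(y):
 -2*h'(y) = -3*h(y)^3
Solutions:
 h(y) = -sqrt(-1/(C1 + 3*y))
 h(y) = sqrt(-1/(C1 + 3*y))


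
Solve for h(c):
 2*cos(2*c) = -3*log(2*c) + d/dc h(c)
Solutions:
 h(c) = C1 + 3*c*log(c) - 3*c + 3*c*log(2) + sin(2*c)


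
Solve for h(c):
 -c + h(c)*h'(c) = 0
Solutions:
 h(c) = -sqrt(C1 + c^2)
 h(c) = sqrt(C1 + c^2)


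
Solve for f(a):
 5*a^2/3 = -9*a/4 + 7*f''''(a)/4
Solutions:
 f(a) = C1 + C2*a + C3*a^2 + C4*a^3 + a^6/378 + 3*a^5/280


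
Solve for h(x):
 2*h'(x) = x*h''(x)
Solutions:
 h(x) = C1 + C2*x^3


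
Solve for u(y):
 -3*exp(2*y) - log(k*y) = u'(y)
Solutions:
 u(y) = C1 - y*log(k*y) + y - 3*exp(2*y)/2


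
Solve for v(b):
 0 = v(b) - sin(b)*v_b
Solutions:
 v(b) = C1*sqrt(cos(b) - 1)/sqrt(cos(b) + 1)


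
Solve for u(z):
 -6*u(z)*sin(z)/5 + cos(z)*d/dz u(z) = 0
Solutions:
 u(z) = C1/cos(z)^(6/5)


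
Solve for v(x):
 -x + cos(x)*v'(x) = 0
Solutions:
 v(x) = C1 + Integral(x/cos(x), x)


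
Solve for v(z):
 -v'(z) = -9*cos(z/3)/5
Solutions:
 v(z) = C1 + 27*sin(z/3)/5


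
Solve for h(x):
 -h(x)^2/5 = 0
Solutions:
 h(x) = 0


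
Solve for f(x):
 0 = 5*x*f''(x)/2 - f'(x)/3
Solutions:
 f(x) = C1 + C2*x^(17/15)


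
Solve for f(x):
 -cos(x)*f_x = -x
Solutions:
 f(x) = C1 + Integral(x/cos(x), x)


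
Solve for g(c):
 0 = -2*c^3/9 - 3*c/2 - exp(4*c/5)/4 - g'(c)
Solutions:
 g(c) = C1 - c^4/18 - 3*c^2/4 - 5*exp(4*c/5)/16


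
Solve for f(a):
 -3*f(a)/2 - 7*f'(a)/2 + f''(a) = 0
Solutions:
 f(a) = C1*exp(a*(7 - sqrt(73))/4) + C2*exp(a*(7 + sqrt(73))/4)


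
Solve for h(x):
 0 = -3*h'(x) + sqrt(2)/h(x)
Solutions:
 h(x) = -sqrt(C1 + 6*sqrt(2)*x)/3
 h(x) = sqrt(C1 + 6*sqrt(2)*x)/3


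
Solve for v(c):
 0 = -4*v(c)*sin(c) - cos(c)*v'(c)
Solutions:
 v(c) = C1*cos(c)^4


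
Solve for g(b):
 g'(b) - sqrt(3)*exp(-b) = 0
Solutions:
 g(b) = C1 - sqrt(3)*exp(-b)


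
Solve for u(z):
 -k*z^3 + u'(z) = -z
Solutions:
 u(z) = C1 + k*z^4/4 - z^2/2


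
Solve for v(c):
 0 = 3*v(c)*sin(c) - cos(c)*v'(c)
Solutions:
 v(c) = C1/cos(c)^3


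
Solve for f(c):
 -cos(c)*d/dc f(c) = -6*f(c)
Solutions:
 f(c) = C1*(sin(c)^3 + 3*sin(c)^2 + 3*sin(c) + 1)/(sin(c)^3 - 3*sin(c)^2 + 3*sin(c) - 1)


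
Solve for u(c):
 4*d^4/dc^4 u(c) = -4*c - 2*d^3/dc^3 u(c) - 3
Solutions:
 u(c) = C1 + C2*c + C3*c^2 + C4*exp(-c/2) - c^4/12 + 5*c^3/12


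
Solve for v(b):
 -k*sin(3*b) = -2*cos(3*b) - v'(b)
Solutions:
 v(b) = C1 - k*cos(3*b)/3 - 2*sin(3*b)/3


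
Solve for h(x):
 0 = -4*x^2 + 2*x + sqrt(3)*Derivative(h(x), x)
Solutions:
 h(x) = C1 + 4*sqrt(3)*x^3/9 - sqrt(3)*x^2/3


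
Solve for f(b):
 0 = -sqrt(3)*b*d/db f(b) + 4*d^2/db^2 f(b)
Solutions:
 f(b) = C1 + C2*erfi(sqrt(2)*3^(1/4)*b/4)


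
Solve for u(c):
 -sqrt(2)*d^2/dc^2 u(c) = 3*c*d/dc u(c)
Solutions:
 u(c) = C1 + C2*erf(2^(1/4)*sqrt(3)*c/2)


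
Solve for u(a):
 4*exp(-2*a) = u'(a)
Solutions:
 u(a) = C1 - 2*exp(-2*a)


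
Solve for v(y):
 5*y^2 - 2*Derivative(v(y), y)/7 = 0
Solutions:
 v(y) = C1 + 35*y^3/6


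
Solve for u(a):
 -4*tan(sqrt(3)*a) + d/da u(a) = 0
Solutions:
 u(a) = C1 - 4*sqrt(3)*log(cos(sqrt(3)*a))/3


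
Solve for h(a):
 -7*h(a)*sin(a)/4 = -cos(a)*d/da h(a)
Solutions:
 h(a) = C1/cos(a)^(7/4)


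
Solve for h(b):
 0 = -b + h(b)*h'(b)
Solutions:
 h(b) = -sqrt(C1 + b^2)
 h(b) = sqrt(C1 + b^2)


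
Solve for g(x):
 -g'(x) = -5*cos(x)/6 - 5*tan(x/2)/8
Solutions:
 g(x) = C1 - 5*log(cos(x/2))/4 + 5*sin(x)/6


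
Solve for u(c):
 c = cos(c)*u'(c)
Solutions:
 u(c) = C1 + Integral(c/cos(c), c)


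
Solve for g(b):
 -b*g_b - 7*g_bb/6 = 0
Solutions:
 g(b) = C1 + C2*erf(sqrt(21)*b/7)


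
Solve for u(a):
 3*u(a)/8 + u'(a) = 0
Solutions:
 u(a) = C1*exp(-3*a/8)


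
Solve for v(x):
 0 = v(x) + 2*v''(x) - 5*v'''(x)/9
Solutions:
 v(x) = C1*exp(x*(-4*3^(2/3) - 3*3^(1/3) + 12)/10)*sin(3*3^(1/6)*x*(4 - 3^(2/3))/10) + C2*exp(x*(-4*3^(2/3) - 3*3^(1/3) + 12)/10)*cos(3*3^(1/6)*x*(4 - 3^(2/3))/10) + C3*exp(x*(3*3^(1/3) + 6 + 4*3^(2/3))/5)


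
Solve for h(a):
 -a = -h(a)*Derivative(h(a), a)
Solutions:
 h(a) = -sqrt(C1 + a^2)
 h(a) = sqrt(C1 + a^2)


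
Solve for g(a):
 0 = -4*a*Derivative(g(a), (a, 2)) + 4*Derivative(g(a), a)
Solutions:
 g(a) = C1 + C2*a^2


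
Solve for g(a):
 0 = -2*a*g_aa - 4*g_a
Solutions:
 g(a) = C1 + C2/a


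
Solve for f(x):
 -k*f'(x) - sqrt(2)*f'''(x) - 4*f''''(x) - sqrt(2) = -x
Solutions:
 f(x) = C1 + C2*exp(-x*(2^(1/3)*(108*k + sqrt((108*k + sqrt(2))^2 - 2) + sqrt(2))^(1/3) + sqrt(2) + 2^(2/3)/(108*k + sqrt((108*k + sqrt(2))^2 - 2) + sqrt(2))^(1/3))/12) + C3*exp(x*(2^(1/3)*(108*k + sqrt((108*k + sqrt(2))^2 - 2) + sqrt(2))^(1/3) - 2^(1/3)*sqrt(3)*I*(108*k + sqrt((108*k + sqrt(2))^2 - 2) + sqrt(2))^(1/3) - 2*sqrt(2) - 4*2^(2/3)/((-1 + sqrt(3)*I)*(108*k + sqrt((108*k + sqrt(2))^2 - 2) + sqrt(2))^(1/3)))/24) + C4*exp(x*(2^(1/3)*(108*k + sqrt((108*k + sqrt(2))^2 - 2) + sqrt(2))^(1/3) + 2^(1/3)*sqrt(3)*I*(108*k + sqrt((108*k + sqrt(2))^2 - 2) + sqrt(2))^(1/3) - 2*sqrt(2) + 4*2^(2/3)/((1 + sqrt(3)*I)*(108*k + sqrt((108*k + sqrt(2))^2 - 2) + sqrt(2))^(1/3)))/24) + x^2/(2*k) - sqrt(2)*x/k


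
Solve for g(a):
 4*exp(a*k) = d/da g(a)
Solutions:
 g(a) = C1 + 4*exp(a*k)/k


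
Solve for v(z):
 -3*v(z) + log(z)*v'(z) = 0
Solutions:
 v(z) = C1*exp(3*li(z))


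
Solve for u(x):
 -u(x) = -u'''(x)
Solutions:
 u(x) = C3*exp(x) + (C1*sin(sqrt(3)*x/2) + C2*cos(sqrt(3)*x/2))*exp(-x/2)


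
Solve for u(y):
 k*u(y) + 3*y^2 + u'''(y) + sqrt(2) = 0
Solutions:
 u(y) = C1*exp(y*(-k)^(1/3)) + C2*exp(y*(-k)^(1/3)*(-1 + sqrt(3)*I)/2) + C3*exp(-y*(-k)^(1/3)*(1 + sqrt(3)*I)/2) - 3*y^2/k - sqrt(2)/k


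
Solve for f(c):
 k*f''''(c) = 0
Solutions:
 f(c) = C1 + C2*c + C3*c^2 + C4*c^3


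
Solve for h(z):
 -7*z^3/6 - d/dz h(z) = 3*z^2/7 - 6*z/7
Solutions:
 h(z) = C1 - 7*z^4/24 - z^3/7 + 3*z^2/7


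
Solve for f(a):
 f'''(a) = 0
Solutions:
 f(a) = C1 + C2*a + C3*a^2


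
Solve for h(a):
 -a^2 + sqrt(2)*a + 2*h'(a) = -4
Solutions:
 h(a) = C1 + a^3/6 - sqrt(2)*a^2/4 - 2*a


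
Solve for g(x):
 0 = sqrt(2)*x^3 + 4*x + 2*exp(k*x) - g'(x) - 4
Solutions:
 g(x) = C1 + sqrt(2)*x^4/4 + 2*x^2 - 4*x + 2*exp(k*x)/k


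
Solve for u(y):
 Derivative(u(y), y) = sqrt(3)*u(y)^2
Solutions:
 u(y) = -1/(C1 + sqrt(3)*y)


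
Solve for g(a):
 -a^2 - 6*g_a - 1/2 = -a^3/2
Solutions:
 g(a) = C1 + a^4/48 - a^3/18 - a/12


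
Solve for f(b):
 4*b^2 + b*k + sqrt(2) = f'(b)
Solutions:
 f(b) = C1 + 4*b^3/3 + b^2*k/2 + sqrt(2)*b


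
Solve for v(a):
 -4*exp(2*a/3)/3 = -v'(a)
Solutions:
 v(a) = C1 + 2*exp(2*a/3)


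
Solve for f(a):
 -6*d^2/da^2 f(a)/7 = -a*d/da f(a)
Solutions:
 f(a) = C1 + C2*erfi(sqrt(21)*a/6)


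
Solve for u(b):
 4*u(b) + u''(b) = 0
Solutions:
 u(b) = C1*sin(2*b) + C2*cos(2*b)


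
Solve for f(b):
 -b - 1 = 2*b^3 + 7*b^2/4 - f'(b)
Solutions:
 f(b) = C1 + b^4/2 + 7*b^3/12 + b^2/2 + b


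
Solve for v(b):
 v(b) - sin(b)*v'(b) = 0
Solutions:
 v(b) = C1*sqrt(cos(b) - 1)/sqrt(cos(b) + 1)


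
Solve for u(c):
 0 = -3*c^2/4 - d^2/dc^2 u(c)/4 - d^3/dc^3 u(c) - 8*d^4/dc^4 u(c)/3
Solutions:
 u(c) = C1 + C2*c - c^4/4 + 4*c^3 - 16*c^2 + (C3*sin(sqrt(15)*c/16) + C4*cos(sqrt(15)*c/16))*exp(-3*c/16)


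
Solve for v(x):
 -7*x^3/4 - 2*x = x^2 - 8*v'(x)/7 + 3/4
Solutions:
 v(x) = C1 + 49*x^4/128 + 7*x^3/24 + 7*x^2/8 + 21*x/32


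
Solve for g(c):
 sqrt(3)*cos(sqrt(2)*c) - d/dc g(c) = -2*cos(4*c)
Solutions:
 g(c) = C1 + sin(4*c)/2 + sqrt(6)*sin(sqrt(2)*c)/2


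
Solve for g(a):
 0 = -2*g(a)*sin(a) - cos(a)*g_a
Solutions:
 g(a) = C1*cos(a)^2


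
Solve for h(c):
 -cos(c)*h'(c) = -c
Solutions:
 h(c) = C1 + Integral(c/cos(c), c)


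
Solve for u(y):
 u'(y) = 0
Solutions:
 u(y) = C1


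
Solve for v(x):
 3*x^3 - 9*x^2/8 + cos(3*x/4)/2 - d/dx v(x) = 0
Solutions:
 v(x) = C1 + 3*x^4/4 - 3*x^3/8 + 2*sin(3*x/4)/3


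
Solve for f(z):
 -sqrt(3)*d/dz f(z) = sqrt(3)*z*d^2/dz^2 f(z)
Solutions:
 f(z) = C1 + C2*log(z)


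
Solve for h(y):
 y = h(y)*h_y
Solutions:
 h(y) = -sqrt(C1 + y^2)
 h(y) = sqrt(C1 + y^2)


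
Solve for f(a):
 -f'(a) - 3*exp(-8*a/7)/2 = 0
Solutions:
 f(a) = C1 + 21*exp(-8*a/7)/16


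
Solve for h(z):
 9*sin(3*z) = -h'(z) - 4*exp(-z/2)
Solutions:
 h(z) = C1 + 3*cos(3*z) + 8*exp(-z/2)


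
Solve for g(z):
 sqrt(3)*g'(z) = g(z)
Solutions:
 g(z) = C1*exp(sqrt(3)*z/3)


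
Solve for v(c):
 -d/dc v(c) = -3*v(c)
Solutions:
 v(c) = C1*exp(3*c)


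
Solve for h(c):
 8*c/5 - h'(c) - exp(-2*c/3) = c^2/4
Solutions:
 h(c) = C1 - c^3/12 + 4*c^2/5 + 3*exp(-2*c/3)/2


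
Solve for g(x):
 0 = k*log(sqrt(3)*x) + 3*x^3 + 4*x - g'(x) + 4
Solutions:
 g(x) = C1 + k*x*log(x) - k*x + k*x*log(3)/2 + 3*x^4/4 + 2*x^2 + 4*x


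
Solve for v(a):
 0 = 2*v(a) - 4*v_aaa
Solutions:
 v(a) = C3*exp(2^(2/3)*a/2) + (C1*sin(2^(2/3)*sqrt(3)*a/4) + C2*cos(2^(2/3)*sqrt(3)*a/4))*exp(-2^(2/3)*a/4)


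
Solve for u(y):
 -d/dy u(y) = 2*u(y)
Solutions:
 u(y) = C1*exp(-2*y)


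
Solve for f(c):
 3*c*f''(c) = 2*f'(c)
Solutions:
 f(c) = C1 + C2*c^(5/3)


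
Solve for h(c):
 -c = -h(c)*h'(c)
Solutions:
 h(c) = -sqrt(C1 + c^2)
 h(c) = sqrt(C1 + c^2)


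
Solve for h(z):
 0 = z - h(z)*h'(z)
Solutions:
 h(z) = -sqrt(C1 + z^2)
 h(z) = sqrt(C1 + z^2)


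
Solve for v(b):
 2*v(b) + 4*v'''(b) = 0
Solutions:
 v(b) = C3*exp(-2^(2/3)*b/2) + (C1*sin(2^(2/3)*sqrt(3)*b/4) + C2*cos(2^(2/3)*sqrt(3)*b/4))*exp(2^(2/3)*b/4)


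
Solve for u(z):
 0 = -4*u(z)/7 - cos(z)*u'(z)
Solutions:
 u(z) = C1*(sin(z) - 1)^(2/7)/(sin(z) + 1)^(2/7)


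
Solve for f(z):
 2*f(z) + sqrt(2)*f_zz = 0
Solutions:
 f(z) = C1*sin(2^(1/4)*z) + C2*cos(2^(1/4)*z)


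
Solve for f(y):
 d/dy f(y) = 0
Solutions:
 f(y) = C1


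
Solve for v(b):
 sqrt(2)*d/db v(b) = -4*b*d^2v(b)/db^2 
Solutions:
 v(b) = C1 + C2*b^(1 - sqrt(2)/4)


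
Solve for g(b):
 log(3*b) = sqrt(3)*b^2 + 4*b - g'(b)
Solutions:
 g(b) = C1 + sqrt(3)*b^3/3 + 2*b^2 - b*log(b) - b*log(3) + b


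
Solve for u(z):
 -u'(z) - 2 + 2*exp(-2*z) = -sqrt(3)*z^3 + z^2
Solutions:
 u(z) = C1 + sqrt(3)*z^4/4 - z^3/3 - 2*z - exp(-2*z)


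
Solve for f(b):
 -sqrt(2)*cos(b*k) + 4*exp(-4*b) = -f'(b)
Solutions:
 f(b) = C1 + exp(-4*b) + sqrt(2)*sin(b*k)/k


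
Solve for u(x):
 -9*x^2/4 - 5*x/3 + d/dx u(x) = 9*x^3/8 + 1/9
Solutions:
 u(x) = C1 + 9*x^4/32 + 3*x^3/4 + 5*x^2/6 + x/9


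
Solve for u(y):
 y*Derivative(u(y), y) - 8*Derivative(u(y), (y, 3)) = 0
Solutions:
 u(y) = C1 + Integral(C2*airyai(y/2) + C3*airybi(y/2), y)


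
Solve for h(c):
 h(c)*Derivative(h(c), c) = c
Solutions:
 h(c) = -sqrt(C1 + c^2)
 h(c) = sqrt(C1 + c^2)


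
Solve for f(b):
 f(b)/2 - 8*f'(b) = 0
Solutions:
 f(b) = C1*exp(b/16)


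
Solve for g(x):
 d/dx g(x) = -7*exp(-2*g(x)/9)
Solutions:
 g(x) = 9*log(-sqrt(C1 - 7*x)) - 9*log(3) + 9*log(2)/2
 g(x) = 9*log(C1 - 7*x)/2 - 9*log(3) + 9*log(2)/2


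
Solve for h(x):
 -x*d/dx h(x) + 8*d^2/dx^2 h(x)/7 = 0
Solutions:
 h(x) = C1 + C2*erfi(sqrt(7)*x/4)


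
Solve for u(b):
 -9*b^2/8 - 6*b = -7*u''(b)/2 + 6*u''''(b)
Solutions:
 u(b) = C1 + C2*b + C3*exp(-sqrt(21)*b/6) + C4*exp(sqrt(21)*b/6) + 3*b^4/112 + 2*b^3/7 + 27*b^2/49


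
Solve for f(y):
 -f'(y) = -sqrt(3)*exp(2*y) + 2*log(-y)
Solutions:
 f(y) = C1 - 2*y*log(-y) + 2*y + sqrt(3)*exp(2*y)/2


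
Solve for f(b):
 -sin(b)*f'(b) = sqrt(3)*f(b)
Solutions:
 f(b) = C1*(cos(b) + 1)^(sqrt(3)/2)/(cos(b) - 1)^(sqrt(3)/2)


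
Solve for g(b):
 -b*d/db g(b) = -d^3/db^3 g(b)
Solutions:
 g(b) = C1 + Integral(C2*airyai(b) + C3*airybi(b), b)


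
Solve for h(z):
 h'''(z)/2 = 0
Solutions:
 h(z) = C1 + C2*z + C3*z^2


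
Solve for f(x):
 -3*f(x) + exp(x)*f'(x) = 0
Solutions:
 f(x) = C1*exp(-3*exp(-x))


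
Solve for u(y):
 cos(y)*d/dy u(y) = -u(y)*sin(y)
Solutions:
 u(y) = C1*cos(y)


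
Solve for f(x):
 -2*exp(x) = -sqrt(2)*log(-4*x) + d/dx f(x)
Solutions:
 f(x) = C1 + sqrt(2)*x*log(-x) + sqrt(2)*x*(-1 + 2*log(2)) - 2*exp(x)


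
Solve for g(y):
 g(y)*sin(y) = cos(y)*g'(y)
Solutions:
 g(y) = C1/cos(y)


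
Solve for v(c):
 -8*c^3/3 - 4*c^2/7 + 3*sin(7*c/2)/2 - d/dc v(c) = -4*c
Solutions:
 v(c) = C1 - 2*c^4/3 - 4*c^3/21 + 2*c^2 - 3*cos(7*c/2)/7


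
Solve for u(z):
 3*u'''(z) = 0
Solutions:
 u(z) = C1 + C2*z + C3*z^2


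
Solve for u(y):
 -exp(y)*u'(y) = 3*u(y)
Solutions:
 u(y) = C1*exp(3*exp(-y))


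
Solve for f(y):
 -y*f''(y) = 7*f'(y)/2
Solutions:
 f(y) = C1 + C2/y^(5/2)


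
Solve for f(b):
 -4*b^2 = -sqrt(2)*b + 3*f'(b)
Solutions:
 f(b) = C1 - 4*b^3/9 + sqrt(2)*b^2/6


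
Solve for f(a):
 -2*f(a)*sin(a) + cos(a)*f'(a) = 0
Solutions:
 f(a) = C1/cos(a)^2


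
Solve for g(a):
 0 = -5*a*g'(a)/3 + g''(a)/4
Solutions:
 g(a) = C1 + C2*erfi(sqrt(30)*a/3)


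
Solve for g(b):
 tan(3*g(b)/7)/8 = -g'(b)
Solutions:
 g(b) = -7*asin(C1*exp(-3*b/56))/3 + 7*pi/3
 g(b) = 7*asin(C1*exp(-3*b/56))/3


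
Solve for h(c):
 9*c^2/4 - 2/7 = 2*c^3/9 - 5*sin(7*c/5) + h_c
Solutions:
 h(c) = C1 - c^4/18 + 3*c^3/4 - 2*c/7 - 25*cos(7*c/5)/7


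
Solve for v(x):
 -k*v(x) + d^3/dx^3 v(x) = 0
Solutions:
 v(x) = C1*exp(k^(1/3)*x) + C2*exp(k^(1/3)*x*(-1 + sqrt(3)*I)/2) + C3*exp(-k^(1/3)*x*(1 + sqrt(3)*I)/2)


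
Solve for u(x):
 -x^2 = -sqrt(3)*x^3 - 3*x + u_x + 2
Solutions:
 u(x) = C1 + sqrt(3)*x^4/4 - x^3/3 + 3*x^2/2 - 2*x


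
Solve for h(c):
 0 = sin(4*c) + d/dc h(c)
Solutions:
 h(c) = C1 + cos(4*c)/4


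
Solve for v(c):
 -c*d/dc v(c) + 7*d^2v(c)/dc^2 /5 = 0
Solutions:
 v(c) = C1 + C2*erfi(sqrt(70)*c/14)


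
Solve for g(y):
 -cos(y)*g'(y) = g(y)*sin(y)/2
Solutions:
 g(y) = C1*sqrt(cos(y))


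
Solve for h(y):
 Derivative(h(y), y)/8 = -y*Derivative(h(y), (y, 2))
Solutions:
 h(y) = C1 + C2*y^(7/8)


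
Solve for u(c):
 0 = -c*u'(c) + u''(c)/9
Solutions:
 u(c) = C1 + C2*erfi(3*sqrt(2)*c/2)


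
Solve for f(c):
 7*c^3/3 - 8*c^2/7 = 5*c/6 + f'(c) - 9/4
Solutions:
 f(c) = C1 + 7*c^4/12 - 8*c^3/21 - 5*c^2/12 + 9*c/4


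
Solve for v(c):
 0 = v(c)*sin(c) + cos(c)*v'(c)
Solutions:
 v(c) = C1*cos(c)


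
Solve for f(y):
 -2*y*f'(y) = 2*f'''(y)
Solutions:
 f(y) = C1 + Integral(C2*airyai(-y) + C3*airybi(-y), y)


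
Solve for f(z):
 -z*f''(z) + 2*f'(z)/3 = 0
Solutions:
 f(z) = C1 + C2*z^(5/3)


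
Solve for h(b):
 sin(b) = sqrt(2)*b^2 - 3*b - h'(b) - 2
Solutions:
 h(b) = C1 + sqrt(2)*b^3/3 - 3*b^2/2 - 2*b + cos(b)


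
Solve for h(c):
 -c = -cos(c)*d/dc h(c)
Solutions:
 h(c) = C1 + Integral(c/cos(c), c)


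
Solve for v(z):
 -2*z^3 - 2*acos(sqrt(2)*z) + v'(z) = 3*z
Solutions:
 v(z) = C1 + z^4/2 + 3*z^2/2 + 2*z*acos(sqrt(2)*z) - sqrt(2)*sqrt(1 - 2*z^2)


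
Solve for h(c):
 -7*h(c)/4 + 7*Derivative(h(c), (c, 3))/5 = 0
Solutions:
 h(c) = C3*exp(10^(1/3)*c/2) + (C1*sin(10^(1/3)*sqrt(3)*c/4) + C2*cos(10^(1/3)*sqrt(3)*c/4))*exp(-10^(1/3)*c/4)


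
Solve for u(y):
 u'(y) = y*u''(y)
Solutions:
 u(y) = C1 + C2*y^2


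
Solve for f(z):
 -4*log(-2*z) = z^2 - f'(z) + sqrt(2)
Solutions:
 f(z) = C1 + z^3/3 + 4*z*log(-z) + z*(-4 + sqrt(2) + 4*log(2))


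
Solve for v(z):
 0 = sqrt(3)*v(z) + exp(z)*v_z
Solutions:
 v(z) = C1*exp(sqrt(3)*exp(-z))


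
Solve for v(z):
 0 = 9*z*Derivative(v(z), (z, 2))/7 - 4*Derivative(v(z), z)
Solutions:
 v(z) = C1 + C2*z^(37/9)


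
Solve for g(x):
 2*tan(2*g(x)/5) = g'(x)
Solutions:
 g(x) = -5*asin(C1*exp(4*x/5))/2 + 5*pi/2
 g(x) = 5*asin(C1*exp(4*x/5))/2


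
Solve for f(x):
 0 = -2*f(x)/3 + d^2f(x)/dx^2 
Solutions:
 f(x) = C1*exp(-sqrt(6)*x/3) + C2*exp(sqrt(6)*x/3)


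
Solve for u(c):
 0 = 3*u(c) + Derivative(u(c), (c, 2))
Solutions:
 u(c) = C1*sin(sqrt(3)*c) + C2*cos(sqrt(3)*c)


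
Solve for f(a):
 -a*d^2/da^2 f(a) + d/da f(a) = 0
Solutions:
 f(a) = C1 + C2*a^2


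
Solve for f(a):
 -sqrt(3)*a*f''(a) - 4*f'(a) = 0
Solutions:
 f(a) = C1 + C2*a^(1 - 4*sqrt(3)/3)


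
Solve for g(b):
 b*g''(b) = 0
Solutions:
 g(b) = C1 + C2*b


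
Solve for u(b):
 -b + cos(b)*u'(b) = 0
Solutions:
 u(b) = C1 + Integral(b/cos(b), b)


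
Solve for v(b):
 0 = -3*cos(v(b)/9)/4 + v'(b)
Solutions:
 -3*b/4 - 9*log(sin(v(b)/9) - 1)/2 + 9*log(sin(v(b)/9) + 1)/2 = C1


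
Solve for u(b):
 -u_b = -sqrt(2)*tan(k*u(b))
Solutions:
 u(b) = Piecewise((-asin(exp(C1*k + sqrt(2)*b*k))/k + pi/k, Ne(k, 0)), (nan, True))
 u(b) = Piecewise((asin(exp(C1*k + sqrt(2)*b*k))/k, Ne(k, 0)), (nan, True))
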